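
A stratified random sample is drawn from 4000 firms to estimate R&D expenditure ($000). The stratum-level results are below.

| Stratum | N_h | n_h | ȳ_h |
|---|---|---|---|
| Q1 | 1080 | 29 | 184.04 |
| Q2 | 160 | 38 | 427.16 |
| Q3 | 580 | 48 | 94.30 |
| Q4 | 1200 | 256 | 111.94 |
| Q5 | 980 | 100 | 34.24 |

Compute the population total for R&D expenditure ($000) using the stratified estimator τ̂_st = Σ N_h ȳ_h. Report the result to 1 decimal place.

τ̂_st ≈ 489686.0

τ̂_st = Σ N_h ȳ_h = 1080·184.04 + 160·427.16 + 580·94.30 + 1200·111.94 + 980·34.24 = 489686.0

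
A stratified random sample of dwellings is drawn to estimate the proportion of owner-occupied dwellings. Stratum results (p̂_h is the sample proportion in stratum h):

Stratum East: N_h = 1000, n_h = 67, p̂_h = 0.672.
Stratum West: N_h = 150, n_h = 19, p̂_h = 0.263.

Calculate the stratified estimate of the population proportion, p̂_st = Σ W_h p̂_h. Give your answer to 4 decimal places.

N = 1150; stratum weights W_h = N_h/N.
p̂_st = Σ W_h p̂_h = (1000·0.672 + 150·0.263)/1150 = 0.61865

p̂_st ≈ 0.6187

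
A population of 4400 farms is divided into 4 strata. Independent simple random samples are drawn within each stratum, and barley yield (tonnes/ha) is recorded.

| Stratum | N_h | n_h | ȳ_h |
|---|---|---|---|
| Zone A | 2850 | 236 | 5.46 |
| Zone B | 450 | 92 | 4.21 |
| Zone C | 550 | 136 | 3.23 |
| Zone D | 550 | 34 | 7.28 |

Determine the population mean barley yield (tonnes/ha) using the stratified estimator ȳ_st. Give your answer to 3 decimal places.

N = Σ N_h = 4400. Stratum weights W_h = N_h/N.
ȳ_st = (2850·5.46 + 450·4.21 + 550·3.23 + 550·7.28) / 4400 = 5.28091

ȳ_st ≈ 5.281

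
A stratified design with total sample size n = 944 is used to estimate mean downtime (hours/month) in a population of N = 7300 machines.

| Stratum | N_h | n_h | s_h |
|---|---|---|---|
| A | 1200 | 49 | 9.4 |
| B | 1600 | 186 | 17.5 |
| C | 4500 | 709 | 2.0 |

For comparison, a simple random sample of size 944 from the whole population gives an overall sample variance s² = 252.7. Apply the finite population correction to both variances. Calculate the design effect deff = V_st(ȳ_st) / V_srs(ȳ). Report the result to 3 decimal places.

deff ≈ 0.508

V̂(ȳ_st) = Σ W_h² (1 − n_h/N_h) s_h²/n_h, with W_h = N_h/N and N = 7300:
  stratum A: (1200/7300)²·(1 − 49/1200)·9.4²/49 = 0.046738
  stratum B: (1600/7300)²·(1 − 186/1600)·17.5²/186 = 0.0699016
  stratum C: (4500/7300)²·(1 − 709/4500)·2.0²/709 = 0.00180607
V_st = 0.118446
V_srs = (1 − 944/7300)·252.7/944 = 0.233074
deff = V_st / V_srs = 0.118446/0.233074 = 0.5082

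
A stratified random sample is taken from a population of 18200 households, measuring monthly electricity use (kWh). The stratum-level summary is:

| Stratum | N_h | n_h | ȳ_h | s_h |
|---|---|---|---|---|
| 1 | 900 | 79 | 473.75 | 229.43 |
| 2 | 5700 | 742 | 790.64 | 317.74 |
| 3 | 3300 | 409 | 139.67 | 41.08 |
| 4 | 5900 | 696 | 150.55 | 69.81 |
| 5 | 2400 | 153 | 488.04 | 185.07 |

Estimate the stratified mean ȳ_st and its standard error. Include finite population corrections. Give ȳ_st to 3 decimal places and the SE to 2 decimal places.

ȳ_st ≈ 409.532, SE ≈ 4.18

ȳ_st = Σ W_h ȳ_h = (900·473.75 + 5700·790.64 + 3300·139.67 + 5900·150.55 + 2400·488.04)/18200 = 409.53159
V̂(ȳ_st) = Σ W_h² (1 − n_h/N_h) s_h²/n_h, with W_h = N_h/N and N = 18200:
  stratum 1: (900/18200)²·(1 − 79/900)·229.43²/79 = 1.48633
  stratum 2: (5700/18200)²·(1 − 742/5700)·317.74²/742 = 11.6086
  stratum 3: (3300/18200)²·(1 − 409/3300)·41.08²/409 = 0.118838
  stratum 4: (5900/18200)²·(1 − 696/5900)·69.81²/696 = 0.649042
  stratum 5: (2400/18200)²·(1 − 153/2400)·185.07²/153 = 3.64462
V̂(ȳ_st) = 17.5074
SE(ȳ_st) = √17.5074 = 4.18418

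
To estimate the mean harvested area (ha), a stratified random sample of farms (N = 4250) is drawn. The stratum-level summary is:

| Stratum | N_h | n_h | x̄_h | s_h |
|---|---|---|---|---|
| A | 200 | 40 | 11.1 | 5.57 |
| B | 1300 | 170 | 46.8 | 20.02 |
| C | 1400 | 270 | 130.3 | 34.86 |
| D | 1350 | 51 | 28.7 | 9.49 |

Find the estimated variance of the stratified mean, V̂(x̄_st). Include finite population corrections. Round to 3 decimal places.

V̂(x̄_st) = Σ W_h² (1 − n_h/N_h) s_h²/n_h, with W_h = N_h/N and N = 4250:
  stratum A: (200/4250)²·(1 − 40/200)·5.57²/40 = 0.00137411
  stratum B: (1300/4250)²·(1 − 170/1300)·20.02²/170 = 0.191745
  stratum C: (1400/4250)²·(1 − 270/1400)·34.86²/270 = 0.394203
  stratum D: (1350/4250)²·(1 − 51/1350)·9.49²/51 = 0.171446
V̂(x̄_st) = 0.758767

V̂(x̄_st) ≈ 0.759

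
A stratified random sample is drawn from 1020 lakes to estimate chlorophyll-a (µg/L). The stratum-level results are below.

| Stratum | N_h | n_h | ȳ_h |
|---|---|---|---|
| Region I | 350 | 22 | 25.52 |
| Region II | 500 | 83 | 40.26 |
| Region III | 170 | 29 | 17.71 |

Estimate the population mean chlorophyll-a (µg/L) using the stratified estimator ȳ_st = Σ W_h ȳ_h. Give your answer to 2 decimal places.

N = Σ N_h = 1020. Stratum weights W_h = N_h/N.
ȳ_st = (350·25.52 + 500·40.26 + 170·17.71) / 1020 = 31.4438

ȳ_st ≈ 31.44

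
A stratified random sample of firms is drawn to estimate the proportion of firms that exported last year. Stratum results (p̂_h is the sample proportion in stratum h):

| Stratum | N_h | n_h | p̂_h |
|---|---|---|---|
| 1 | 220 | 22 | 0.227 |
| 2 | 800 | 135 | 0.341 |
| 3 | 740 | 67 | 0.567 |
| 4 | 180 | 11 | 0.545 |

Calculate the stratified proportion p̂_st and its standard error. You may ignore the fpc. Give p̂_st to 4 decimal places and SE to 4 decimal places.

p̂_st ≈ 0.4332, SE ≈ 0.0339

N = 1940; stratum weights W_h = N_h/N.
p̂_st = Σ W_h p̂_h = (220·0.227 + 800·0.341 + 740·0.567 + 180·0.545)/1940 = 0.43321
V̂(p̂_st) = Σ W_h² p̂_h(1−p̂_h)/(n_h−1):
  stratum 1: (220/1940)²·0.227·0.773/21 = 0.000107455
  stratum 2: (800/1940)²·0.341·0.659/134 = 0.000285175
  stratum 3: (740/1940)²·0.567·0.433/66 = 0.000541236
  stratum 4: (180/1940)²·0.545·0.455/10 = 0.000213476
V̂(p̂_st) = 0.00114734; SE = √V̂ = 0.0338725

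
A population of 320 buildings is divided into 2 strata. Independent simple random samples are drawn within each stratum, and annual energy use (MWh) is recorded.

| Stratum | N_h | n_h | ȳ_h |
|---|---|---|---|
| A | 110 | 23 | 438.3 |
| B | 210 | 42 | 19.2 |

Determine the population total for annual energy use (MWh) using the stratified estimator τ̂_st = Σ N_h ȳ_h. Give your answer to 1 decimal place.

τ̂_st ≈ 52245.0

τ̂_st = Σ N_h ȳ_h = 110·438.3 + 210·19.2 = 52245.0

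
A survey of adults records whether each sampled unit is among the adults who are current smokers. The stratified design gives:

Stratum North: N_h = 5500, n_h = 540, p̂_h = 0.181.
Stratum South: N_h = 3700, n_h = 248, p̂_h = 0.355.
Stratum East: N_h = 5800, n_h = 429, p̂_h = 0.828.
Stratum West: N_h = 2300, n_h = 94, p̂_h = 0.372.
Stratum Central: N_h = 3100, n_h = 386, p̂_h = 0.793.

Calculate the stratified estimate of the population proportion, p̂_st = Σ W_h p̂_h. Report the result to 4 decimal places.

p̂_st ≈ 0.5110

N = 20400; stratum weights W_h = N_h/N.
p̂_st = Σ W_h p̂_h = (5500·0.181 + 3700·0.355 + 5800·0.828 + 2300·0.372 + 3100·0.793)/20400 = 0.51104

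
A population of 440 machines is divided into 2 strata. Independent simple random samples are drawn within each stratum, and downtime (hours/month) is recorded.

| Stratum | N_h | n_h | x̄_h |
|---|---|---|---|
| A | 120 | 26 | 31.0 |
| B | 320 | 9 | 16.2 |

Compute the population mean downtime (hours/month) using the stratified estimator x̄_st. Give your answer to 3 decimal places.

x̄_st ≈ 20.236

N = Σ N_h = 440. Stratum weights W_h = N_h/N.
x̄_st = (120·31.0 + 320·16.2) / 440 = 20.23636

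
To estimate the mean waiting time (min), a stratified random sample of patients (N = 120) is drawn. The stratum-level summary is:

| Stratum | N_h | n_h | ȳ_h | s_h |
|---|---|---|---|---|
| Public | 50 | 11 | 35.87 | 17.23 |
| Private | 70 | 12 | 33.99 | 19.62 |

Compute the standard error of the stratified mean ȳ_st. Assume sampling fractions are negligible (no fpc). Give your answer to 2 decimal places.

SE(ȳ_st) ≈ 3.95

V̂(ȳ_st) = Σ W_h² s_h²/n_h, with W_h = N_h/N and N = 120:
  stratum Public: (50/120)²·17.23²/11 = 4.68549
  stratum Private: (70/120)²·19.62²/12 = 10.9157
V̂(ȳ_st) = 15.6012
SE(ȳ_st) = √15.6012 = 3.94983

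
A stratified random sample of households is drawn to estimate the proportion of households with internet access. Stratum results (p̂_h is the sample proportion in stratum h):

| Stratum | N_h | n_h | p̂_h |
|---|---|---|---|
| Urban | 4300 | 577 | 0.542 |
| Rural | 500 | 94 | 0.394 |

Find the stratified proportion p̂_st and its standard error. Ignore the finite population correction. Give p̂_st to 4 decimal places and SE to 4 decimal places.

p̂_st ≈ 0.5266, SE ≈ 0.0193

N = 4800; stratum weights W_h = N_h/N.
p̂_st = Σ W_h p̂_h = (4300·0.542 + 500·0.394)/4800 = 0.52658
V̂(p̂_st) = Σ W_h² p̂_h(1−p̂_h)/(n_h−1):
  stratum Urban: (4300/4800)²·0.542·0.458/576 = 0.000345857
  stratum Rural: (500/4800)²·0.394·0.606/93 = 2.78576e-05
V̂(p̂_st) = 0.000373715; SE = √V̂ = 0.0193317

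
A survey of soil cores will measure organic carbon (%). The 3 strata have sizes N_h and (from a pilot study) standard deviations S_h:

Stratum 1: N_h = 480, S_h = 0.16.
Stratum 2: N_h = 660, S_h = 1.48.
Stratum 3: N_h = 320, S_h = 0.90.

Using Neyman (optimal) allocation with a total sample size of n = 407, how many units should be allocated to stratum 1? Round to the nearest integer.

Neyman allocation: n_h = n · N_h S_h / Σ N_i S_i, with n = 407.
  stratum 1: N_h·S_h = 480·0.16 = 76.80
  stratum 2: N_h·S_h = 660·1.48 = 976.80
  stratum 3: N_h·S_h = 320·0.90 = 288.00
Σ N_h S_h = 1341.60
n for stratum 1 = 407·76.80/1341.60 = 23.299 → 23

23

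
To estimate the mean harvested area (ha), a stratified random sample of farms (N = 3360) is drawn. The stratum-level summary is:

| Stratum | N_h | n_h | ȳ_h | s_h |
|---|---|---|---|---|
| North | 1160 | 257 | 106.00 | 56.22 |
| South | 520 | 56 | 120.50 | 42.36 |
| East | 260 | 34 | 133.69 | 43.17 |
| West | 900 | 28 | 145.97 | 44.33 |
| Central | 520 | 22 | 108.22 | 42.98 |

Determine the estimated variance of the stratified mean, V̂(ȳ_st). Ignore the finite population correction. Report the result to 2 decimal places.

V̂(ȳ_st) = Σ W_h² s_h²/n_h, with W_h = N_h/N and N = 3360:
  stratum North: (1160/3360)²·56.22²/257 = 1.46584
  stratum South: (520/3360)²·42.36²/56 = 0.767453
  stratum East: (260/3360)²·43.17²/34 = 0.328211
  stratum West: (900/3360)²·44.33²/28 = 5.03552
  stratum Central: (520/3360)²·42.98²/22 = 2.01112
V̂(ȳ_st) = 9.60814

V̂(ȳ_st) ≈ 9.61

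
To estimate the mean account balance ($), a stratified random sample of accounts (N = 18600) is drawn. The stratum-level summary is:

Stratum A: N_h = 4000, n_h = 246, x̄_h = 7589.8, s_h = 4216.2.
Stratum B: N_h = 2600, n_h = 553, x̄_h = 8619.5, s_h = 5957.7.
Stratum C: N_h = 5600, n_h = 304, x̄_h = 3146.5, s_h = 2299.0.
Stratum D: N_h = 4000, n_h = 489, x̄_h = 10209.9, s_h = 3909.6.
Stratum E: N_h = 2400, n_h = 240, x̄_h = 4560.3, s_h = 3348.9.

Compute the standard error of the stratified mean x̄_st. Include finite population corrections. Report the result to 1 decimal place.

V̂(x̄_st) = Σ W_h² (1 − n_h/N_h) s_h²/n_h, with W_h = N_h/N and N = 18600:
  stratum A: (4000/18600)²·(1 − 246/4000)·4216.2²/246 = 3136.43
  stratum B: (2600/18600)²·(1 − 553/2600)·5957.7²/553 = 987.41
  stratum C: (5600/18600)²·(1 − 304/5600)·2299.0²/304 = 1490.44
  stratum D: (4000/18600)²·(1 − 489/4000)·3909.6²/489 = 1268.88
  stratum E: (2400/18600)²·(1 − 240/2400)·3348.9²/240 = 700.216
V̂(x̄_st) = 7583.38
SE(x̄_st) = √7583.38 = 87.0826

SE(x̄_st) ≈ 87.1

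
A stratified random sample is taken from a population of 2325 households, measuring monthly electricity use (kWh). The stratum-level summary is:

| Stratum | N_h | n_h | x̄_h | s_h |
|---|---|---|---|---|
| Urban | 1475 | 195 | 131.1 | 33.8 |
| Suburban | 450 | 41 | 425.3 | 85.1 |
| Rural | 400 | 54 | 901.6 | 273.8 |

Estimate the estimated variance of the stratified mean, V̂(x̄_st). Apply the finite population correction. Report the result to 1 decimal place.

V̂(x̄_st) = Σ W_h² (1 − n_h/N_h) s_h²/n_h, with W_h = N_h/N and N = 2325:
  stratum Urban: (1475/2325)²·(1 − 195/1475)·33.8²/195 = 2.04623
  stratum Suburban: (450/2325)²·(1 − 41/450)·85.1²/41 = 6.01402
  stratum Rural: (400/2325)²·(1 − 54/400)·273.8²/54 = 35.5438
V̂(x̄_st) = 43.604

V̂(x̄_st) ≈ 43.6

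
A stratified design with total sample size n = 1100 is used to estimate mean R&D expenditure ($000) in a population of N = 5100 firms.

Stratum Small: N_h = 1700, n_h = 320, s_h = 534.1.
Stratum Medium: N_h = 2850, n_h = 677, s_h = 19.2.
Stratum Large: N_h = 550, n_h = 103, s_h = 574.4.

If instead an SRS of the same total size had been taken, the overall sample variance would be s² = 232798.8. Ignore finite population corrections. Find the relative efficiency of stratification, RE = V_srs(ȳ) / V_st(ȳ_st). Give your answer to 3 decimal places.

RE ≈ 1.551

V̂(ȳ_st) = Σ W_h² s_h²/n_h, with W_h = N_h/N and N = 5100:
  stratum Small: (1700/5100)²·534.1²/320 = 99.0496
  stratum Medium: (2850/5100)²·19.2²/677 = 0.170045
  stratum Large: (550/5100)²·574.4²/103 = 37.2543
V_st = 136.474
V_srs = s²/n = 232798.8/1100 = 211.635
Relative efficiency = V_srs / V_st = 211.635/136.474 = 1.5507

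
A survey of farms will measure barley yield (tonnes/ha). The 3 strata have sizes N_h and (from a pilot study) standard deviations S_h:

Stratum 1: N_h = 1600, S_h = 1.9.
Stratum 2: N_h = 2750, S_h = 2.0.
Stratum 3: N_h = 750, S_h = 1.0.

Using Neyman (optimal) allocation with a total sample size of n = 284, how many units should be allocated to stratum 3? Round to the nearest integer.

23

Neyman allocation: n_h = n · N_h S_h / Σ N_i S_i, with n = 284.
  stratum 1: N_h·S_h = 1600·1.9 = 3040.00
  stratum 2: N_h·S_h = 2750·2.0 = 5500.00
  stratum 3: N_h·S_h = 750·1.0 = 750.00
Σ N_h S_h = 9290.00
n for stratum 3 = 284·750.00/9290.00 = 22.928 → 23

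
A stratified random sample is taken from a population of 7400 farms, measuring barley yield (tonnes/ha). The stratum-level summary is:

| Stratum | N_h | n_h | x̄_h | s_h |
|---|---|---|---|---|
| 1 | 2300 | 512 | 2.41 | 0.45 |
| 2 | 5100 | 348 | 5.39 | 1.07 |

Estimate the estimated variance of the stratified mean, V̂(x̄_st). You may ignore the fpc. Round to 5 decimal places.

V̂(x̄_st) = Σ W_h² s_h²/n_h, with W_h = N_h/N and N = 7400:
  stratum 1: (2300/7400)²·0.45²/512 = 3.82074e-05
  stratum 2: (5100/7400)²·1.07²/348 = 0.00156266
V̂(x̄_st) = 0.00160087

V̂(x̄_st) ≈ 0.00160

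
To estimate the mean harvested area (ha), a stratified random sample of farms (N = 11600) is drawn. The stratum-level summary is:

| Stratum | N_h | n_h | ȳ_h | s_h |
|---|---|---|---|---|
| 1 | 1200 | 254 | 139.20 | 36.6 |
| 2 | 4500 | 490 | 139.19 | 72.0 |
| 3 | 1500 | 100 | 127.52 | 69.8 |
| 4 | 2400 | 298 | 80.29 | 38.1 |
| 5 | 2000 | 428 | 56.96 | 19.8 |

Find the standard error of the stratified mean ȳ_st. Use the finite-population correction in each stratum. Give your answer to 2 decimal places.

SE(ȳ_st) ≈ 1.56

V̂(ȳ_st) = Σ W_h² (1 − n_h/N_h) s_h²/n_h, with W_h = N_h/N and N = 11600:
  stratum 1: (1200/11600)²·(1 − 254/1200)·36.6²/254 = 0.0444923
  stratum 2: (4500/11600)²·(1 − 490/4500)·72.0²/490 = 1.41876
  stratum 3: (1500/11600)²·(1 − 100/1500)·69.8²/100 = 0.760351
  stratum 4: (2400/11600)²·(1 − 298/2400)·38.1²/298 = 0.182626
  stratum 5: (2000/11600)²·(1 − 428/2000)·19.8²/428 = 0.0214019
V̂(ȳ_st) = 2.42763
SE(ȳ_st) = √2.42763 = 1.55809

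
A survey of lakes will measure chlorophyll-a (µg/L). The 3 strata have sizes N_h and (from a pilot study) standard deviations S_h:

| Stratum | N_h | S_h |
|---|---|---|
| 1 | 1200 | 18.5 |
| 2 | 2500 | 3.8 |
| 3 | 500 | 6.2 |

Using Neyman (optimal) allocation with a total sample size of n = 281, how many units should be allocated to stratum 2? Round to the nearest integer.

77

Neyman allocation: n_h = n · N_h S_h / Σ N_i S_i, with n = 281.
  stratum 1: N_h·S_h = 1200·18.5 = 22200.00
  stratum 2: N_h·S_h = 2500·3.8 = 9500.00
  stratum 3: N_h·S_h = 500·6.2 = 3100.00
Σ N_h S_h = 34800.00
n for stratum 2 = 281·9500.00/34800.00 = 76.710 → 77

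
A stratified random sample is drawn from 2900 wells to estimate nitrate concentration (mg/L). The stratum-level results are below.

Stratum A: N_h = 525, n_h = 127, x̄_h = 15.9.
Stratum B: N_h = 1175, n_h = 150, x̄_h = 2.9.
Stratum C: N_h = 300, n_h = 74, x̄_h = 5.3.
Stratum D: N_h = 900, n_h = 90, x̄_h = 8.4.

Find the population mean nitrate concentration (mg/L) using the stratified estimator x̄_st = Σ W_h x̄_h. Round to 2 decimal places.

x̄_st ≈ 7.21

N = Σ N_h = 2900. Stratum weights W_h = N_h/N.
x̄_st = (525·15.9 + 1175·2.9 + 300·5.3 + 900·8.4) / 2900 = 7.2086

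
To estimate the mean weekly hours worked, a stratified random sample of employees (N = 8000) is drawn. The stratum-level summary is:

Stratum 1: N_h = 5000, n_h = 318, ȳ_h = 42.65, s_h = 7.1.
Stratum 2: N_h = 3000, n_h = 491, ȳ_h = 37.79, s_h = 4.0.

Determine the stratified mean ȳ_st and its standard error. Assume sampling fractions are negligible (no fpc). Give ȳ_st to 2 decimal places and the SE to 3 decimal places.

ȳ_st ≈ 40.83, SE ≈ 0.258

ȳ_st = Σ W_h ȳ_h = (5000·42.65 + 3000·37.79)/8000 = 40.82750
V̂(ȳ_st) = Σ W_h² s_h²/n_h, with W_h = N_h/N and N = 8000:
  stratum 1: (5000/8000)²·7.1²/318 = 0.0619227
  stratum 2: (3000/8000)²·4.0²/491 = 0.00458248
V̂(ȳ_st) = 0.0665051
SE(ȳ_st) = √0.0665051 = 0.257886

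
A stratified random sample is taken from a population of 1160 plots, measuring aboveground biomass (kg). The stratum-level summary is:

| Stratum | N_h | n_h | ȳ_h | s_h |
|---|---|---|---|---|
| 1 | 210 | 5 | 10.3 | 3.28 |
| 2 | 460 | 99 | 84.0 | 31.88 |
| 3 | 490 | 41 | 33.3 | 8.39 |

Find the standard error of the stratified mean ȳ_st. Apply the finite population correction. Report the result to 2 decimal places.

V̂(ȳ_st) = Σ W_h² (1 − n_h/N_h) s_h²/n_h, with W_h = N_h/N and N = 1160:
  stratum 1: (210/1160)²·(1 − 5/210)·3.28²/5 = 0.068839
  stratum 2: (460/1160)²·(1 − 99/460)·31.88²/99 = 1.26692
  stratum 3: (490/1160)²·(1 − 41/490)·8.39²/41 = 0.280716
V̂(ȳ_st) = 1.61648
SE(ȳ_st) = √1.61648 = 1.27141

SE(ȳ_st) ≈ 1.27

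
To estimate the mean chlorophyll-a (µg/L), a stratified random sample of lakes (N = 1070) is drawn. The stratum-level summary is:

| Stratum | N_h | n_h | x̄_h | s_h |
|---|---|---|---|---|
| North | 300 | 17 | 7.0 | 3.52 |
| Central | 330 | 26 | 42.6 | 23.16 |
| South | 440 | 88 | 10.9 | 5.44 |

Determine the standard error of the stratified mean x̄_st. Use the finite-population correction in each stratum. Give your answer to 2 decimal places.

V̂(x̄_st) = Σ W_h² (1 − n_h/N_h) s_h²/n_h, with W_h = N_h/N and N = 1070:
  stratum North: (300/1070)²·(1 − 17/300)·3.52²/17 = 0.0540476
  stratum Central: (330/1070)²·(1 − 26/330)·23.16²/26 = 1.80769
  stratum South: (440/1070)²·(1 − 88/440)·5.44²/88 = 0.0454928
V̂(x̄_st) = 1.90723
SE(x̄_st) = √1.90723 = 1.38102

SE(x̄_st) ≈ 1.38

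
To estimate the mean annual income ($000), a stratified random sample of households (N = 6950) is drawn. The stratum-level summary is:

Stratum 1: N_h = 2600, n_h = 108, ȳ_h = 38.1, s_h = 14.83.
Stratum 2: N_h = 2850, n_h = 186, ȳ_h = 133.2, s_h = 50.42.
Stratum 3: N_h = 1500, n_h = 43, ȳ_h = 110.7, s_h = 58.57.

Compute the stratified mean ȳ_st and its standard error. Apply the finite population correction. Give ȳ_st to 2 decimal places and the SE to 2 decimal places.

ȳ_st ≈ 92.77, SE ≈ 2.46

ȳ_st = Σ W_h ȳ_h = (2600·38.1 + 2850·133.2 + 1500·110.7)/6950 = 92.76691
V̂(ȳ_st) = Σ W_h² (1 − n_h/N_h) s_h²/n_h, with W_h = N_h/N and N = 6950:
  stratum 1: (2600/6950)²·(1 − 108/2600)·14.83²/108 = 0.273156
  stratum 2: (2850/6950)²·(1 − 186/2850)·50.42²/186 = 2.14834
  stratum 3: (1500/6950)²·(1 − 43/1500)·58.57²/43 = 3.60963
V̂(ȳ_st) = 6.03113
SE(ȳ_st) = √6.03113 = 2.45584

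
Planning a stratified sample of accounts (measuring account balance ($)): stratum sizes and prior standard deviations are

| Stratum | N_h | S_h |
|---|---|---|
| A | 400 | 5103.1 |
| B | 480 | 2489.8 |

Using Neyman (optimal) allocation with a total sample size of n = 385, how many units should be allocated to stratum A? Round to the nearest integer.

243

Neyman allocation: n_h = n · N_h S_h / Σ N_i S_i, with n = 385.
  stratum A: N_h·S_h = 400·5103.1 = 2041240.00
  stratum B: N_h·S_h = 480·2489.8 = 1195104.00
Σ N_h S_h = 3236344.00
n for stratum A = 385·2041240.00/3236344.00 = 242.829 → 243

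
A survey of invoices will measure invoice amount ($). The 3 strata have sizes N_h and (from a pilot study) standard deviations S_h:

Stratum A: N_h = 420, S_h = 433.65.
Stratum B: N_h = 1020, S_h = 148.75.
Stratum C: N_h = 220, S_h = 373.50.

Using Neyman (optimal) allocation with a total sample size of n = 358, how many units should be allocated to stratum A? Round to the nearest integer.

Neyman allocation: n_h = n · N_h S_h / Σ N_i S_i, with n = 358.
  stratum A: N_h·S_h = 420·433.65 = 182133.00
  stratum B: N_h·S_h = 1020·148.75 = 151725.00
  stratum C: N_h·S_h = 220·373.50 = 82170.00
Σ N_h S_h = 416028.00
n for stratum A = 358·182133.00/416028.00 = 156.729 → 157

157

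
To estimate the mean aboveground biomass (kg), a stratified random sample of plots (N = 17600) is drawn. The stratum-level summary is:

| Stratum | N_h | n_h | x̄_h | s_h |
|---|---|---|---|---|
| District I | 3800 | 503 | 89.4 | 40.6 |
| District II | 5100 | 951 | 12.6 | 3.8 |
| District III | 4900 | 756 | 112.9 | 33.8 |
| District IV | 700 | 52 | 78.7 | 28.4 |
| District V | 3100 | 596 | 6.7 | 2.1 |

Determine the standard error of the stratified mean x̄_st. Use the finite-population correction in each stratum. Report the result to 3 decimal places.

SE(x̄_st) ≈ 0.506

V̂(x̄_st) = Σ W_h² (1 − n_h/N_h) s_h²/n_h, with W_h = N_h/N and N = 17600:
  stratum District I: (3800/17600)²·(1 − 503/3800)·40.6²/503 = 0.132544
  stratum District II: (5100/17600)²·(1 − 951/5100)·3.8²/951 = 0.00103723
  stratum District III: (4900/17600)²·(1 − 756/4900)·33.8²/756 = 0.0990609
  stratum District IV: (700/17600)²·(1 − 52/700)·28.4²/52 = 0.0227133
  stratum District V: (3100/17600)²·(1 − 596/3100)·2.1²/596 = 0.000185423
V̂(x̄_st) = 0.255541
SE(x̄_st) = √0.255541 = 0.505511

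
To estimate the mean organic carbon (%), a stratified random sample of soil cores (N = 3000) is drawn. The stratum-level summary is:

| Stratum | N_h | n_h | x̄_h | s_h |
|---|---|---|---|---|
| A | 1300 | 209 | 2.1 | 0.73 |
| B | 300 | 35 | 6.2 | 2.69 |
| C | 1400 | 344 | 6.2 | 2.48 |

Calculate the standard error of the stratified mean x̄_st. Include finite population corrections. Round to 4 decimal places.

SE(x̄_st) ≈ 0.0719

V̂(x̄_st) = Σ W_h² (1 − n_h/N_h) s_h²/n_h, with W_h = N_h/N and N = 3000:
  stratum A: (1300/3000)²·(1 − 209/1300)·0.73²/209 = 0.000401814
  stratum B: (300/3000)²·(1 − 35/300)·2.69²/35 = 0.00182625
  stratum C: (1400/3000)²·(1 − 344/1400)·2.48²/344 = 0.00293694
V̂(x̄_st) = 0.005165
SE(x̄_st) = √0.005165 = 0.071868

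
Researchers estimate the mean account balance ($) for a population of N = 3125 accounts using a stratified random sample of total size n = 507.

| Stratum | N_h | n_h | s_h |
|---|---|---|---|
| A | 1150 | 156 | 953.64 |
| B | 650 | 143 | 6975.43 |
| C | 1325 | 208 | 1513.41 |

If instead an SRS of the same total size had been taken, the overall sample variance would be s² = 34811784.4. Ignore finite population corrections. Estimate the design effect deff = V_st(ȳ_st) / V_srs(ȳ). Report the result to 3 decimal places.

V̂(ȳ_st) = Σ W_h² s_h²/n_h, with W_h = N_h/N and N = 3125:
  stratum A: (1150/3125)²·953.64²/156 = 789.478
  stratum B: (650/3125)²·6975.43²/143 = 14720.8
  stratum C: (1325/3125)²·1513.41²/208 = 1979.62
V_st = 17489.9
V_srs = s²/n = 34811784.4/507 = 68662.3
deff = V_st / V_srs = 17489.9/68662.3 = 0.2547

deff ≈ 0.255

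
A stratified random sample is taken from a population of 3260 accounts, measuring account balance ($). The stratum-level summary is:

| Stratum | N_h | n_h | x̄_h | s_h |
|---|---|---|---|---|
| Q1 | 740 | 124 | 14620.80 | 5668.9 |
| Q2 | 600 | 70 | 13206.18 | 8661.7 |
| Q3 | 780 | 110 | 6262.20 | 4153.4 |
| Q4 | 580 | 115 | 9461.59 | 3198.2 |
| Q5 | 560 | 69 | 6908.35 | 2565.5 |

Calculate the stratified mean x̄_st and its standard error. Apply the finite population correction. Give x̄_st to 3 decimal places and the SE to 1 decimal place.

x̄_st = Σ W_h x̄_h = (740·14620.80 + 600·13206.18 + 780·6262.20 + 580·9461.59 + 560·6908.35)/3260 = 10117.79577
V̂(x̄_st) = Σ W_h² (1 − n_h/N_h) s_h²/n_h, with W_h = N_h/N and N = 3260:
  stratum Q1: (740/3260)²·(1 − 124/740)·5668.9²/124 = 11116.1
  stratum Q2: (600/3260)²·(1 − 70/600)·8661.7²/70 = 32070.1
  stratum Q3: (780/3260)²·(1 − 110/780)·4153.4²/110 = 7711.68
  stratum Q4: (580/3260)²·(1 − 115/580)·3198.2²/115 = 2257.14
  stratum Q5: (560/3260)²·(1 − 69/560)·2565.5²/69 = 2467.91
V̂(x̄_st) = 55622.9
SE(x̄_st) = √55622.9 = 235.845

x̄_st ≈ 10117.796, SE ≈ 235.8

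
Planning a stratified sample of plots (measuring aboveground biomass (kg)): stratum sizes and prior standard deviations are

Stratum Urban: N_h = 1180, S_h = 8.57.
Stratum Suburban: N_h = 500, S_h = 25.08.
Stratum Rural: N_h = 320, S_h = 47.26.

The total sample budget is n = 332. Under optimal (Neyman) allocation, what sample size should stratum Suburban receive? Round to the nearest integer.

Neyman allocation: n_h = n · N_h S_h / Σ N_i S_i, with n = 332.
  stratum Urban: N_h·S_h = 1180·8.57 = 10112.60
  stratum Suburban: N_h·S_h = 500·25.08 = 12540.00
  stratum Rural: N_h·S_h = 320·47.26 = 15123.20
Σ N_h S_h = 37775.80
n for stratum Suburban = 332·12540.00/37775.80 = 110.210 → 110

110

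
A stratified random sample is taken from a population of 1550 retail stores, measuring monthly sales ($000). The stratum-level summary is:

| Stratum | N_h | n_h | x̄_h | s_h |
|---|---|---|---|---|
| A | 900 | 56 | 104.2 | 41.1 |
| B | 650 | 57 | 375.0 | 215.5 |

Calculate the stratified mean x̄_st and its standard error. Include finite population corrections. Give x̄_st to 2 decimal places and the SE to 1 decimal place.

x̄_st = Σ W_h x̄_h = (900·104.2 + 650·375.0)/1550 = 217.76129
V̂(x̄_st) = Σ W_h² (1 − n_h/N_h) s_h²/n_h, with W_h = N_h/N and N = 1550:
  stratum A: (900/1550)²·(1 − 56/900)·41.1²/56 = 9.53712
  stratum B: (650/1550)²·(1 − 57/650)·215.5²/57 = 130.715
V̂(x̄_st) = 140.252
SE(x̄_st) = √140.252 = 11.8428

x̄_st ≈ 217.76, SE ≈ 11.8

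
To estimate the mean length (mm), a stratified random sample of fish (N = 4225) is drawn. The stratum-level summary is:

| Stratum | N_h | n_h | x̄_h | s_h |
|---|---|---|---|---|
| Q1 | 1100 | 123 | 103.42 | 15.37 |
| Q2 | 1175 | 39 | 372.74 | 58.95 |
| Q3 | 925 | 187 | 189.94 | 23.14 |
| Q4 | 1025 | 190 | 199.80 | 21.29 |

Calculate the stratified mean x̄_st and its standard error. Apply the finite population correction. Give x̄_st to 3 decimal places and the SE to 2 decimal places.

x̄_st = Σ W_h x̄_h = (1100·103.42 + 1175·372.74 + 925·189.94 + 1025·199.80)/4225 = 220.64402
V̂(x̄_st) = Σ W_h² (1 − n_h/N_h) s_h²/n_h, with W_h = N_h/N and N = 4225:
  stratum Q1: (1100/4225)²·(1 − 123/1100)·15.37²/123 = 0.115632
  stratum Q2: (1175/4225)²·(1 − 39/1175)·58.95²/39 = 6.66294
  stratum Q3: (925/4225)²·(1 − 187/925)·23.14²/187 = 0.109504
  stratum Q4: (1025/4225)²·(1 − 190/1025)·21.29²/190 = 0.114381
V̂(x̄_st) = 7.00245
SE(x̄_st) = √7.00245 = 2.64622

x̄_st ≈ 220.644, SE ≈ 2.65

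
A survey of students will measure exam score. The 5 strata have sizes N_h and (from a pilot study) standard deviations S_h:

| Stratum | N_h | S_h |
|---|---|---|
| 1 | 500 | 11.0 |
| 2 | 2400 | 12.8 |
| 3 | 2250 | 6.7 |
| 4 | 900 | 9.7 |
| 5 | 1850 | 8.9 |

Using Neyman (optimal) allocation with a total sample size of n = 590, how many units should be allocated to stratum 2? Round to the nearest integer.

Neyman allocation: n_h = n · N_h S_h / Σ N_i S_i, with n = 590.
  stratum 1: N_h·S_h = 500·11.0 = 5500.00
  stratum 2: N_h·S_h = 2400·12.8 = 30720.00
  stratum 3: N_h·S_h = 2250·6.7 = 15075.00
  stratum 4: N_h·S_h = 900·9.7 = 8730.00
  stratum 5: N_h·S_h = 1850·8.9 = 16465.00
Σ N_h S_h = 76490.00
n for stratum 2 = 590·30720.00/76490.00 = 236.956 → 237

237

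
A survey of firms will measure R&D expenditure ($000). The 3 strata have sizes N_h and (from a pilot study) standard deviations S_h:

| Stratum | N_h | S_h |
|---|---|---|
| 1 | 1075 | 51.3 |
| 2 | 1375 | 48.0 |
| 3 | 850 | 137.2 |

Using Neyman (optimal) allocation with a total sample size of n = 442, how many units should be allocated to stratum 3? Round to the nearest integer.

Neyman allocation: n_h = n · N_h S_h / Σ N_i S_i, with n = 442.
  stratum 1: N_h·S_h = 1075·51.3 = 55147.50
  stratum 2: N_h·S_h = 1375·48.0 = 66000.00
  stratum 3: N_h·S_h = 850·137.2 = 116620.00
Σ N_h S_h = 237767.50
n for stratum 3 = 442·116620.00/237767.50 = 216.792 → 217

217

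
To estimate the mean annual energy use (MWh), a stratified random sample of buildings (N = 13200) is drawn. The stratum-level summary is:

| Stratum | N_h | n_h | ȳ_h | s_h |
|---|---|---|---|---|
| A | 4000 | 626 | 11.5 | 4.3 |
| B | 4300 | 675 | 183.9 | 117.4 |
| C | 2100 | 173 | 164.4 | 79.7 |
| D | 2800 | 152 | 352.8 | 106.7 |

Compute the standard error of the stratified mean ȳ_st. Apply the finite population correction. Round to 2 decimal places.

SE(ȳ_st) ≈ 2.42

V̂(ȳ_st) = Σ W_h² (1 − n_h/N_h) s_h²/n_h, with W_h = N_h/N and N = 13200:
  stratum A: (4000/13200)²·(1 − 626/4000)·4.3²/626 = 0.00228781
  stratum B: (4300/13200)²·(1 − 675/4300)·117.4²/675 = 1.82667
  stratum C: (2100/13200)²·(1 − 173/2100)·79.7²/173 = 0.852754
  stratum D: (2800/13200)²·(1 − 152/2800)·106.7²/152 = 3.18723
V̂(ȳ_st) = 5.86895
SE(ȳ_st) = √5.86895 = 2.42259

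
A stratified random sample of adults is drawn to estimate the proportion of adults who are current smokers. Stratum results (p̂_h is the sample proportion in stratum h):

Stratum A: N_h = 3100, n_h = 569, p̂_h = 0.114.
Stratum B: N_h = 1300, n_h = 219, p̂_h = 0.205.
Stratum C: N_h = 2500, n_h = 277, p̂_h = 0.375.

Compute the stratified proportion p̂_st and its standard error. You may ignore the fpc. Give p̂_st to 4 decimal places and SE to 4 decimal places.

N = 6900; stratum weights W_h = N_h/N.
p̂_st = Σ W_h p̂_h = (3100·0.114 + 1300·0.205 + 2500·0.375)/6900 = 0.22571
V̂(p̂_st) = Σ W_h² p̂_h(1−p̂_h)/(n_h−1):
  stratum A: (3100/6900)²·0.114·0.886/568 = 3.58935e-05
  stratum B: (1300/6900)²·0.205·0.795/218 = 2.65371e-05
  stratum C: (2500/6900)²·0.375·0.625/276 = 0.000111477
V̂(p̂_st) = 0.000173907; SE = √V̂ = 0.0131874

p̂_st ≈ 0.2257, SE ≈ 0.0132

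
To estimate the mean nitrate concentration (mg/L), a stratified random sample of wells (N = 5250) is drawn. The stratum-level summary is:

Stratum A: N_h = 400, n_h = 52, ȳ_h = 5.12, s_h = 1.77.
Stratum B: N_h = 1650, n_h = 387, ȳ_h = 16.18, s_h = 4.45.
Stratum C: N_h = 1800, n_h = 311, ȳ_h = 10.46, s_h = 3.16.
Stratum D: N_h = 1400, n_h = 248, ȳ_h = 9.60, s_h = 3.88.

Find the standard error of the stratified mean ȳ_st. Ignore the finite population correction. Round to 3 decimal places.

SE(ȳ_st) ≈ 0.116

V̂(ȳ_st) = Σ W_h² s_h²/n_h, with W_h = N_h/N and N = 5250:
  stratum A: (400/5250)²·1.77²/52 = 0.000349739
  stratum B: (1650/5250)²·4.45²/387 = 0.00505427
  stratum C: (1800/5250)²·3.16²/311 = 0.00377433
  stratum D: (1400/5250)²·3.88²/248 = 0.00431667
V̂(ȳ_st) = 0.013495
SE(ȳ_st) = √0.013495 = 0.116168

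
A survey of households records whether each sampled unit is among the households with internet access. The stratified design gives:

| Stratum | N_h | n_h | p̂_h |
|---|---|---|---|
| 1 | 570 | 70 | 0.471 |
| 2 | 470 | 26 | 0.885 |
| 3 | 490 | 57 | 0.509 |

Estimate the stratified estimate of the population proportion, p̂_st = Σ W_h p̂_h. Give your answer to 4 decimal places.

p̂_st ≈ 0.6103

N = 1530; stratum weights W_h = N_h/N.
p̂_st = Σ W_h p̂_h = (570·0.471 + 470·0.885 + 490·0.509)/1530 = 0.61035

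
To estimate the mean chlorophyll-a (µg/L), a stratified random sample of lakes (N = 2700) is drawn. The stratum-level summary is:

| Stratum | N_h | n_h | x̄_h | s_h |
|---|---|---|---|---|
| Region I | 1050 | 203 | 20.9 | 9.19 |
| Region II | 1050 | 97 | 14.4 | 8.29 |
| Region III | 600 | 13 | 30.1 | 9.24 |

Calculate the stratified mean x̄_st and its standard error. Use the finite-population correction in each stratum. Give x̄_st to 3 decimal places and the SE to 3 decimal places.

x̄_st = Σ W_h x̄_h = (1050·20.9 + 1050·14.4 + 600·30.1)/2700 = 20.41667
V̂(x̄_st) = Σ W_h² (1 − n_h/N_h) s_h²/n_h, with W_h = N_h/N and N = 2700:
  stratum Region I: (1050/2700)²·(1 − 203/1050)·9.19²/203 = 0.0507552
  stratum Region II: (1050/2700)²·(1 − 97/1050)·8.29²/97 = 0.0972505
  stratum Region III: (600/2700)²·(1 − 13/600)·9.24²/13 = 0.317294
V̂(x̄_st) = 0.4653
SE(x̄_st) = √0.4653 = 0.682129

x̄_st ≈ 20.417, SE ≈ 0.682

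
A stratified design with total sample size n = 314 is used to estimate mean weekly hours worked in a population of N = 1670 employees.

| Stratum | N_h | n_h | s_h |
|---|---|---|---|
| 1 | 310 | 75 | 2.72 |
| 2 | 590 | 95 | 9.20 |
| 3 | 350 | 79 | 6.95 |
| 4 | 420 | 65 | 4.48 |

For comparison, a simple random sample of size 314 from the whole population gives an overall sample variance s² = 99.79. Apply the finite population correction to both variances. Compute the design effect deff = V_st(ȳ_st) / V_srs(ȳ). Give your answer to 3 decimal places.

V̂(ȳ_st) = Σ W_h² (1 − n_h/N_h) s_h²/n_h, with W_h = N_h/N and N = 1670:
  stratum 1: (310/1670)²·(1 − 75/310)·2.72²/75 = 0.00257676
  stratum 2: (590/1670)²·(1 − 95/590)·9.20²/95 = 0.0932989
  stratum 3: (350/1670)²·(1 − 79/350)·6.95²/79 = 0.0207944
  stratum 4: (420/1670)²·(1 − 65/420)·4.48²/65 = 0.0165077
V_st = 0.133178
V_srs = (1 − 314/1670)·99.79/314 = 0.258048
deff = V_st / V_srs = 0.133178/0.258048 = 0.5161

deff ≈ 0.516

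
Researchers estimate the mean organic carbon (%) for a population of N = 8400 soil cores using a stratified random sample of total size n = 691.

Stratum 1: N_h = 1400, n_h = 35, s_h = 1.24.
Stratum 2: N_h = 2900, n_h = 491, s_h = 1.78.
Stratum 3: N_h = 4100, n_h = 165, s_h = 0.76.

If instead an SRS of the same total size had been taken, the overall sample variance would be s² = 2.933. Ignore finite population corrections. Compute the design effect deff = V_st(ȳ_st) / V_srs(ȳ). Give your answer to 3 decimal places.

V̂(ȳ_st) = Σ W_h² s_h²/n_h, with W_h = N_h/N and N = 8400:
  stratum 1: (1400/8400)²·1.24²/35 = 0.00122032
  stratum 2: (2900/8400)²·1.78²/491 = 0.000769123
  stratum 3: (4100/8400)²·0.76²/165 = 0.000833974
V_st = 0.00282341
V_srs = s²/n = 2.933/691 = 0.00424457
deff = V_st / V_srs = 0.00282341/0.00424457 = 0.6652

deff ≈ 0.665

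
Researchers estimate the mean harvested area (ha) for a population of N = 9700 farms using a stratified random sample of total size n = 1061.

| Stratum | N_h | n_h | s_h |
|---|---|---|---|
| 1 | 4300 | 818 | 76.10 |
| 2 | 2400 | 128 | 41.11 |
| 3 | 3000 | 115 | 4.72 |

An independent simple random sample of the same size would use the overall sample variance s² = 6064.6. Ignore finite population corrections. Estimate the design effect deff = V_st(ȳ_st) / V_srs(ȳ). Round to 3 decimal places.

V̂(ȳ_st) = Σ W_h² s_h²/n_h, with W_h = N_h/N and N = 9700:
  stratum 1: (4300/9700)²·76.10²/818 = 1.39126
  stratum 2: (2400/9700)²·41.11²/128 = 0.808284
  stratum 3: (3000/9700)²·4.72²/115 = 0.0185304
V_st = 2.21808
V_srs = s²/n = 6064.6/1061 = 5.71593
deff = V_st / V_srs = 2.21808/5.71593 = 0.3881

deff ≈ 0.388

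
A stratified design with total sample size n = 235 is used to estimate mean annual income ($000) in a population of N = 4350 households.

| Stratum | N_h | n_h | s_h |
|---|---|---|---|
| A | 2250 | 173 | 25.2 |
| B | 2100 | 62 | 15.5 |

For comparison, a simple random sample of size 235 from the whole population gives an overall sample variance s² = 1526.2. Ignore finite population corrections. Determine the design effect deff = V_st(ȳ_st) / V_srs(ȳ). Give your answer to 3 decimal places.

deff ≈ 0.290

V̂(ȳ_st) = Σ W_h² s_h²/n_h, with W_h = N_h/N and N = 4350:
  stratum A: (2250/4350)²·25.2²/173 = 0.982068
  stratum B: (2100/4350)²·15.5²/62 = 0.903092
V_st = 1.88516
V_srs = s²/n = 1526.2/235 = 6.49447
deff = V_st / V_srs = 1.88516/6.49447 = 0.2903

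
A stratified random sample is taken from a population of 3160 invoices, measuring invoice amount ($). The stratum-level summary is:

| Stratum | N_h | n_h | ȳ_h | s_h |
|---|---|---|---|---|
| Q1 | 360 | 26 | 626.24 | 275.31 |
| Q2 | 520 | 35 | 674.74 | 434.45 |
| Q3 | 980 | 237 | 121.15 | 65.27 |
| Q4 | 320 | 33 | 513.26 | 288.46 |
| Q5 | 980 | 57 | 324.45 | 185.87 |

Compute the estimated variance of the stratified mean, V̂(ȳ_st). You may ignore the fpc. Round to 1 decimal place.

V̂(ȳ_st) ≈ 269.7

V̂(ȳ_st) = Σ W_h² s_h²/n_h, with W_h = N_h/N and N = 3160:
  stratum Q1: (360/3160)²·275.31²/26 = 37.8357
  stratum Q2: (520/3160)²·434.45²/35 = 146.031
  stratum Q3: (980/3160)²·65.27²/237 = 1.72885
  stratum Q4: (320/3160)²·288.46²/33 = 25.8573
  stratum Q5: (980/3160)²·185.87²/57 = 58.2937
V̂(ȳ_st) = 269.746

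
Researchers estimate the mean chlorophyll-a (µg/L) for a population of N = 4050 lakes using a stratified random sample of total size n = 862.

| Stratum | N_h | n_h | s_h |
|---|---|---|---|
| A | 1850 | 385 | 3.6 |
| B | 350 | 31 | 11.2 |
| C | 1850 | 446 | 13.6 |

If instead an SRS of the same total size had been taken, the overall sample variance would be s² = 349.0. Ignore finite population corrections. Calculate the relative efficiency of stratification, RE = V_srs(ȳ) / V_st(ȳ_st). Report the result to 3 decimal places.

RE ≈ 3.271

V̂(ȳ_st) = Σ W_h² s_h²/n_h, with W_h = N_h/N and N = 4050:
  stratum A: (1850/4050)²·3.6²/385 = 0.00702389
  stratum B: (350/4050)²·11.2²/31 = 0.0302204
  stratum C: (1850/4050)²·13.6²/446 = 0.0865319
V_st = 0.123776
V_srs = s²/n = 349.0/862 = 0.404872
Relative efficiency = V_srs / V_st = 0.404872/0.123776 = 3.2710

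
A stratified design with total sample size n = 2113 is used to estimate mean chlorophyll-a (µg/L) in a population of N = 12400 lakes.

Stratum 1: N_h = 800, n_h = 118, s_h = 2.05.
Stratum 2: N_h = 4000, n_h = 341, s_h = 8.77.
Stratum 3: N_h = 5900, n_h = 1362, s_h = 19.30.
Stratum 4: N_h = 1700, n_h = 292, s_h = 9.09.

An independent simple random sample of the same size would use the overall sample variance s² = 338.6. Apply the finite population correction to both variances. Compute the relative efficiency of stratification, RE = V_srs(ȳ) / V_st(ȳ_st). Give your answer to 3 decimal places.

V̂(ȳ_st) = Σ W_h² (1 − n_h/N_h) s_h²/n_h, with W_h = N_h/N and N = 12400:
  stratum 1: (800/12400)²·(1 − 118/800)·2.05²/118 = 0.000126374
  stratum 2: (4000/12400)²·(1 − 341/4000)·8.77²/341 = 0.0214696
  stratum 3: (5900/12400)²·(1 − 1362/5900)·19.30²/1362 = 0.0476223
  stratum 4: (1700/12400)²·(1 − 292/1700)·9.09²/292 = 0.00440507
V_st = 0.0736234
V_srs = (1 − 2113/12400)·338.6/2113 = 0.13294
Relative efficiency = V_srs / V_st = 0.13294/0.0736234 = 1.8057

RE ≈ 1.806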